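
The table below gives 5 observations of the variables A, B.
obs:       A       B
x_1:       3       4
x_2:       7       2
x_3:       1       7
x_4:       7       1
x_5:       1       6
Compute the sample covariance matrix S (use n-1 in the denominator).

Step 1 — column means:
  mean(A) = (3 + 7 + 1 + 7 + 1) / 5 = 19/5 = 3.8
  mean(B) = (4 + 2 + 7 + 1 + 6) / 5 = 20/5 = 4

Step 2 — sample covariance S[i,j] = (1/(n-1)) · Σ_k (x_{k,i} - mean_i) · (x_{k,j} - mean_j), with n-1 = 4.
  S[A,A] = ((-0.8)·(-0.8) + (3.2)·(3.2) + (-2.8)·(-2.8) + (3.2)·(3.2) + (-2.8)·(-2.8)) / 4 = 36.8/4 = 9.2
  S[A,B] = ((-0.8)·(0) + (3.2)·(-2) + (-2.8)·(3) + (3.2)·(-3) + (-2.8)·(2)) / 4 = -30/4 = -7.5
  S[B,B] = ((0)·(0) + (-2)·(-2) + (3)·(3) + (-3)·(-3) + (2)·(2)) / 4 = 26/4 = 6.5

S is symmetric (S[j,i] = S[i,j]). Assembling:

S = [[9.2, -7.5],
 [-7.5, 6.5]]


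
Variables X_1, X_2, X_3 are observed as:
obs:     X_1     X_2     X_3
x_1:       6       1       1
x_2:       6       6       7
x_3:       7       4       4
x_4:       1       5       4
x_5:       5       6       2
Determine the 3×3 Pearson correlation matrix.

Step 1 — column means:
  mean(X_1) = (6 + 6 + 7 + 1 + 5) / 5 = 25/5 = 5
  mean(X_2) = (1 + 6 + 4 + 5 + 6) / 5 = 22/5 = 4.4
  mean(X_3) = (1 + 7 + 4 + 4 + 2) / 5 = 18/5 = 3.6

Step 2 — sample variances and covariances s[i,j] = (1/(n-1)) · Σ_k (x_{k,i} - mean_i) · (x_{k,j} - mean_j), with n-1 = 4:
  s[X_1,X_1] = ((1)·(1) + (1)·(1) + (2)·(2) + (-4)·(-4) + (0)·(0)) / 4 = 22/4 = 5.5
  s[X_1,X_2] = ((1)·(-3.4) + (1)·(1.6) + (2)·(-0.4) + (-4)·(0.6) + (0)·(1.6)) / 4 = -5/4 = -1.25
  s[X_1,X_3] = ((1)·(-2.6) + (1)·(3.4) + (2)·(0.4) + (-4)·(0.4) + (0)·(-1.6)) / 4 = 0/4 = 0
  s[X_2,X_2] = ((-3.4)·(-3.4) + (1.6)·(1.6) + (-0.4)·(-0.4) + (0.6)·(0.6) + (1.6)·(1.6)) / 4 = 17.2/4 = 4.3
  s[X_2,X_3] = ((-3.4)·(-2.6) + (1.6)·(3.4) + (-0.4)·(0.4) + (0.6)·(0.4) + (1.6)·(-1.6)) / 4 = 11.8/4 = 2.95
  s[X_3,X_3] = ((-2.6)·(-2.6) + (3.4)·(3.4) + (0.4)·(0.4) + (0.4)·(0.4) + (-1.6)·(-1.6)) / 4 = 21.2/4 = 5.3
  Sample standard deviations s_i = √(s[i,i]):
  s(X_1) = √(5.5) = 2.3452
  s(X_2) = √(4.3) = 2.0736
  s(X_3) = √(5.3) = 2.3022

Step 3 — r_{ij} = s_{ij} / (s_i · s_j):
  r[X_1,X_1] = 1 (diagonal).
  r[X_1,X_2] = -1.25 / (2.3452 · 2.0736) = -1.25 / 4.8631 = -0.257
  r[X_1,X_3] = 0 / (2.3452 · 2.3022) = 0 / 5.3991 = 0
  r[X_2,X_2] = 1 (diagonal).
  r[X_2,X_3] = 2.95 / (2.0736 · 2.3022) = 2.95 / 4.7739 = 0.6179
  r[X_3,X_3] = 1 (diagonal).

R is symmetric with unit diagonal. Assembling:

R = [[1, -0.257, 0],
 [-0.257, 1, 0.6179],
 [0, 0.6179, 1]]


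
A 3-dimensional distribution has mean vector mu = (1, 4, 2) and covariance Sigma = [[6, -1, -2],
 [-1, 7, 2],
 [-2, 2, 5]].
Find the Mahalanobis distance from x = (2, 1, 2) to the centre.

Step 1 — centre the observation: (x - mu) = (1, -3, 0).

Step 2 — invert Sigma (cofactor / det for 3×3, or solve directly):
  Sigma^{-1} = [[0.1925, 0.0062, 0.0745],
 [0.0062, 0.1615, -0.0621],
 [0.0745, -0.0621, 0.2547]].

Step 3 — form the quadratic (x - mu)^T · Sigma^{-1} · (x - mu):
  Sigma^{-1} · (x - mu) = (0.1739, -0.4783, 0.2609).
  (x - mu)^T · [Sigma^{-1} · (x - mu)] = (1)·(0.1739) + (-3)·(-0.4783) + (0)·(0.2609) = 1.6087.

Step 4 — take square root: d = √(1.6087) ≈ 1.2683.

d(x, mu) = √(1.6087) ≈ 1.2683


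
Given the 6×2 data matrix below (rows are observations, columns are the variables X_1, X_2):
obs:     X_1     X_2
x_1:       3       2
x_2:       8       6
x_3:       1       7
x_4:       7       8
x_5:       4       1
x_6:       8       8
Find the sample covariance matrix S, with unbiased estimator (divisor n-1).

Step 1 — column means:
  mean(X_1) = (3 + 8 + 1 + 7 + 4 + 8) / 6 = 31/6 = 5.1667
  mean(X_2) = (2 + 6 + 7 + 8 + 1 + 8) / 6 = 32/6 = 5.3333

Step 2 — sample covariance S[i,j] = (1/(n-1)) · Σ_k (x_{k,i} - mean_i) · (x_{k,j} - mean_j), with n-1 = 5.
  S[X_1,X_1] = ((-2.1667)·(-2.1667) + (2.8333)·(2.8333) + (-4.1667)·(-4.1667) + (1.8333)·(1.8333) + (-1.1667)·(-1.1667) + (2.8333)·(2.8333)) / 5 = 42.8333/5 = 8.5667
  S[X_1,X_2] = ((-2.1667)·(-3.3333) + (2.8333)·(0.6667) + (-4.1667)·(1.6667) + (1.8333)·(2.6667) + (-1.1667)·(-4.3333) + (2.8333)·(2.6667)) / 5 = 19.6667/5 = 3.9333
  S[X_2,X_2] = ((-3.3333)·(-3.3333) + (0.6667)·(0.6667) + (1.6667)·(1.6667) + (2.6667)·(2.6667) + (-4.3333)·(-4.3333) + (2.6667)·(2.6667)) / 5 = 47.3333/5 = 9.4667

S is symmetric (S[j,i] = S[i,j]). Assembling:

S = [[8.5667, 3.9333],
 [3.9333, 9.4667]]


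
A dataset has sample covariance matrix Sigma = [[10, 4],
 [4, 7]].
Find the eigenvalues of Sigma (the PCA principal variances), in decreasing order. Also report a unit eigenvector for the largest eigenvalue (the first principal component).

Step 1 — characteristic polynomial of 2×2 Sigma:
  det(Sigma - λI) = λ² - trace · λ + det = 0.
  trace = 10 + 7 = 17, det = 10·7 - (4)² = 54.
Step 2 — discriminant:
  Δ = trace² - 4·det = 289 - 216 = 73.
Step 3 — eigenvalues:
  λ = (trace ± √Δ)/2 = (17 ± 8.544)/2,
  λ_1 = 12.772,  λ_2 = 4.228.

Step 4 — unit eigenvector for λ_1: solve (Sigma - λ_1 I)v = 0. First row:
  (10 - 12.772)·v_x + (4)·v_y = 0, i.e. (-2.772)·v_x + (4)·v_y = 0,
  so v ∝ (b, λ_1 - a) = (4, 2.772) = u.
  ||u|| = √((4)² + (2.772)²) = √(23.684) ≈ 4.8666,
  v_1 = u/||u|| ≈ (0.8219, 0.5696) (||v_1|| = 1).

λ_1 = 12.772,  λ_2 = 4.228;  v_1 ≈ (0.8219, 0.5696)


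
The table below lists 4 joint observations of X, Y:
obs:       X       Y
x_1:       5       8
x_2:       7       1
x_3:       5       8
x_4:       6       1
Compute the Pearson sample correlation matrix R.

Step 1 — column means:
  mean(X) = (5 + 7 + 5 + 6) / 4 = 23/4 = 5.75
  mean(Y) = (8 + 1 + 8 + 1) / 4 = 18/4 = 4.5

Step 2 — sample variances and covariances s[i,j] = (1/(n-1)) · Σ_k (x_{k,i} - mean_i) · (x_{k,j} - mean_j), with n-1 = 3:
  s[X,X] = ((-0.75)·(-0.75) + (1.25)·(1.25) + (-0.75)·(-0.75) + (0.25)·(0.25)) / 3 = 2.75/3 = 0.9167
  s[X,Y] = ((-0.75)·(3.5) + (1.25)·(-3.5) + (-0.75)·(3.5) + (0.25)·(-3.5)) / 3 = -10.5/3 = -3.5
  s[Y,Y] = ((3.5)·(3.5) + (-3.5)·(-3.5) + (3.5)·(3.5) + (-3.5)·(-3.5)) / 3 = 49/3 = 16.3333
  Sample standard deviations s_i = √(s[i,i]):
  s(X) = √(0.9167) = 0.9574
  s(Y) = √(16.3333) = 4.0415

Step 3 — r_{ij} = s_{ij} / (s_i · s_j):
  r[X,X] = 1 (diagonal).
  r[X,Y] = -3.5 / (0.9574 · 4.0415) = -3.5 / 3.8694 = -0.9045
  r[Y,Y] = 1 (diagonal).

R is symmetric with unit diagonal. Assembling:

R = [[1, -0.9045],
 [-0.9045, 1]]


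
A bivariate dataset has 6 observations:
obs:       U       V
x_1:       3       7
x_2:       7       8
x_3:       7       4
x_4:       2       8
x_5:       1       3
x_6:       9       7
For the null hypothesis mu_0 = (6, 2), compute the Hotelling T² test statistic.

Step 1 — sample mean vector:
  mean(U) = (3 + 7 + 7 + 2 + 1 + 9) / 6 = 29/6 = 4.8333
  mean(V) = (7 + 8 + 4 + 8 + 3 + 7) / 6 = 37/6 = 6.1667
  x̄ = (4.8333, 6.1667),  deviation x̄ - mu_0 = (4.8333, 6.1667) - (6, 2) = (-1.1667, 4.1667).

Step 2 — sample covariance matrix, S[i,j] = (1/(n-1)) · Σ_k (x_{k,i} - mean_i) · (x_{k,j} - mean_j), divisor n-1 = 5:
  S[U,U] = ((-1.8333)·(-1.8333) + (2.1667)·(2.1667) + (2.1667)·(2.1667) + (-2.8333)·(-2.8333) + (-3.8333)·(-3.8333) + (4.1667)·(4.1667)) / 5 = 52.8333/5 = 10.5667
  S[U,V] = ((-1.8333)·(0.8333) + (2.1667)·(1.8333) + (2.1667)·(-2.1667) + (-2.8333)·(1.8333) + (-3.8333)·(-3.1667) + (4.1667)·(0.8333)) / 5 = 8.1667/5 = 1.6333
  S[V,V] = ((0.8333)·(0.8333) + (1.8333)·(1.8333) + (-2.1667)·(-2.1667) + (1.8333)·(1.8333) + (-3.1667)·(-3.1667) + (0.8333)·(0.8333)) / 5 = 22.8333/5 = 4.5667
  S = [[10.5667, 1.6333],
 [1.6333, 4.5667]].

Step 3 — invert S. det(S) = 10.5667·4.5667 - (1.6333)² = 45.5867.
  S^{-1} = (1/det) · [[d, -b], [-b, a]] = [[0.1002, -0.0358],
 [-0.0358, 0.2318]].

Step 4 — quadratic form (x̄ - mu_0)^T · S^{-1} · (x̄ - mu_0):
  S^{-1} · (x̄ - mu_0) = (-0.2662, 1.0076),
  (x̄ - mu_0)^T · [...] = (-1.1667)·(-0.2662) + (4.1667)·(1.0076) = 4.5089.

Step 5 — scale by n: T² = 6 · 4.5089 = 27.0532.

T² ≈ 27.0532


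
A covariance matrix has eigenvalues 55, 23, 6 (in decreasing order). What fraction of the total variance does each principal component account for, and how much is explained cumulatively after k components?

Step 1 — total variance = trace(Sigma) = Σ λ_i = 55 + 23 + 6 = 84.

Step 2 — fraction explained by component i = λ_i / Σ λ:
  PC1: 55/84 = 0.6548
  PC2: 23/84 = 0.2738
  PC3: 6/84 = 0.0714

Step 3 — cumulative fraction after k components = (λ_1 + ... + λ_k) / Σ λ:
  k = 1: 55/84 = 0.6548
  k = 2: (55 + 23)/84 = 78/84 = 0.9286
  k = 3: (55 + 23 + 6)/84 = 84/84 = 1

Summary (fraction, with percent):

explained: PC1 0.6548 (65.48%), PC2 0.2738 (27.38%), PC3 0.0714 (7.14%);  cumulative: 0.6548, 0.9286, 1


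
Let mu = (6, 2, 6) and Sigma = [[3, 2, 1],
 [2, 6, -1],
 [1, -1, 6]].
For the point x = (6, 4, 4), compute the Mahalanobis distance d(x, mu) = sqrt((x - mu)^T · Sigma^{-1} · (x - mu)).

Step 1 — centre the observation: (x - mu) = (0, 2, -2).

Step 2 — invert Sigma (cofactor / det for 3×3, or solve directly):
  Sigma^{-1} = [[0.493, -0.1831, -0.1127],
 [-0.1831, 0.2394, 0.0704],
 [-0.1127, 0.0704, 0.1972]].

Step 3 — form the quadratic (x - mu)^T · Sigma^{-1} · (x - mu):
  Sigma^{-1} · (x - mu) = (-0.1408, 0.338, -0.2535).
  (x - mu)^T · [Sigma^{-1} · (x - mu)] = (0)·(-0.1408) + (2)·(0.338) + (-2)·(-0.2535) = 1.1831.

Step 4 — take square root: d = √(1.1831) ≈ 1.0877.

d(x, mu) = √(1.1831) ≈ 1.0877


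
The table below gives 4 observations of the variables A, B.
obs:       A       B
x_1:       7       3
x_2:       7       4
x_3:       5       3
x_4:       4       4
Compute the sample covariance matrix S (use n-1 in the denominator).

Step 1 — column means:
  mean(A) = (7 + 7 + 5 + 4) / 4 = 23/4 = 5.75
  mean(B) = (3 + 4 + 3 + 4) / 4 = 14/4 = 3.5

Step 2 — sample covariance S[i,j] = (1/(n-1)) · Σ_k (x_{k,i} - mean_i) · (x_{k,j} - mean_j), with n-1 = 3.
  S[A,A] = ((1.25)·(1.25) + (1.25)·(1.25) + (-0.75)·(-0.75) + (-1.75)·(-1.75)) / 3 = 6.75/3 = 2.25
  S[A,B] = ((1.25)·(-0.5) + (1.25)·(0.5) + (-0.75)·(-0.5) + (-1.75)·(0.5)) / 3 = -0.5/3 = -0.1667
  S[B,B] = ((-0.5)·(-0.5) + (0.5)·(0.5) + (-0.5)·(-0.5) + (0.5)·(0.5)) / 3 = 1/3 = 0.3333

S is symmetric (S[j,i] = S[i,j]). Assembling:

S = [[2.25, -0.1667],
 [-0.1667, 0.3333]]


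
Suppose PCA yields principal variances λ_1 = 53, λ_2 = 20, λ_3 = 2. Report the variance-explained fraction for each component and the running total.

Step 1 — total variance = trace(Sigma) = Σ λ_i = 53 + 20 + 2 = 75.

Step 2 — fraction explained by component i = λ_i / Σ λ:
  PC1: 53/75 = 0.7067
  PC2: 20/75 = 0.2667
  PC3: 2/75 = 0.0267

Step 3 — cumulative fraction after k components = (λ_1 + ... + λ_k) / Σ λ:
  k = 1: 53/75 = 0.7067
  k = 2: (53 + 20)/75 = 73/75 = 0.9733
  k = 3: (53 + 20 + 2)/75 = 75/75 = 1

Summary (fraction, with percent):

explained: PC1 0.7067 (70.67%), PC2 0.2667 (26.67%), PC3 0.0267 (2.67%);  cumulative: 0.7067, 0.9733, 1


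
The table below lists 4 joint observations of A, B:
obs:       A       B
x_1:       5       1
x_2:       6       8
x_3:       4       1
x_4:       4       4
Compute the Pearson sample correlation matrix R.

Step 1 — column means:
  mean(A) = (5 + 6 + 4 + 4) / 4 = 19/4 = 4.75
  mean(B) = (1 + 8 + 1 + 4) / 4 = 14/4 = 3.5

Step 2 — sample variances and covariances s[i,j] = (1/(n-1)) · Σ_k (x_{k,i} - mean_i) · (x_{k,j} - mean_j), with n-1 = 3:
  s[A,A] = ((0.25)·(0.25) + (1.25)·(1.25) + (-0.75)·(-0.75) + (-0.75)·(-0.75)) / 3 = 2.75/3 = 0.9167
  s[A,B] = ((0.25)·(-2.5) + (1.25)·(4.5) + (-0.75)·(-2.5) + (-0.75)·(0.5)) / 3 = 6.5/3 = 2.1667
  s[B,B] = ((-2.5)·(-2.5) + (4.5)·(4.5) + (-2.5)·(-2.5) + (0.5)·(0.5)) / 3 = 33/3 = 11
  Sample standard deviations s_i = √(s[i,i]):
  s(A) = √(0.9167) = 0.9574
  s(B) = √(11) = 3.3166

Step 3 — r_{ij} = s_{ij} / (s_i · s_j):
  r[A,A] = 1 (diagonal).
  r[A,B] = 2.1667 / (0.9574 · 3.3166) = 2.1667 / 3.1754 = 0.6823
  r[B,B] = 1 (diagonal).

R is symmetric with unit diagonal. Assembling:

R = [[1, 0.6823],
 [0.6823, 1]]


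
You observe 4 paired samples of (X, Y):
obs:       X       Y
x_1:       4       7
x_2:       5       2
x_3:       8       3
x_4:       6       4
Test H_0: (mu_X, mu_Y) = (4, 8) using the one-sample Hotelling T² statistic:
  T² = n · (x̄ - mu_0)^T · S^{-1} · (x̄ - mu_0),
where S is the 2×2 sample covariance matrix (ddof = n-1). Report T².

Step 1 — sample mean vector:
  mean(X) = (4 + 5 + 8 + 6) / 4 = 23/4 = 5.75
  mean(Y) = (7 + 2 + 3 + 4) / 4 = 16/4 = 4
  x̄ = (5.75, 4),  deviation x̄ - mu_0 = (5.75, 4) - (4, 8) = (1.75, -4).

Step 2 — sample covariance matrix, S[i,j] = (1/(n-1)) · Σ_k (x_{k,i} - mean_i) · (x_{k,j} - mean_j), divisor n-1 = 3:
  S[X,X] = ((-1.75)·(-1.75) + (-0.75)·(-0.75) + (2.25)·(2.25) + (0.25)·(0.25)) / 3 = 8.75/3 = 2.9167
  S[X,Y] = ((-1.75)·(3) + (-0.75)·(-2) + (2.25)·(-1) + (0.25)·(0)) / 3 = -6/3 = -2
  S[Y,Y] = ((3)·(3) + (-2)·(-2) + (-1)·(-1) + (0)·(0)) / 3 = 14/3 = 4.6667
  S = [[2.9167, -2],
 [-2, 4.6667]].

Step 3 — invert S. det(S) = 2.9167·4.6667 - (-2)² = 9.6111.
  S^{-1} = (1/det) · [[d, -b], [-b, a]] = [[0.4855, 0.2081],
 [0.2081, 0.3035]].

Step 4 — quadratic form (x̄ - mu_0)^T · S^{-1} · (x̄ - mu_0):
  S^{-1} · (x̄ - mu_0) = (0.0173, -0.8497),
  (x̄ - mu_0)^T · [...] = (1.75)·(0.0173) + (-4)·(-0.8497) = 3.4292.

Step 5 — scale by n: T² = 4 · 3.4292 = 13.7168.

T² ≈ 13.7168


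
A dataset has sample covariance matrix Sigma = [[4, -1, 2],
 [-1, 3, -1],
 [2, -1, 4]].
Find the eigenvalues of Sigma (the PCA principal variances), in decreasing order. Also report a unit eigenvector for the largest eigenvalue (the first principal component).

Step 1 — characteristic polynomial p(λ) = det(λI - Sigma) = λ³ - tr·λ² + c_1·λ - det, where tr = trace, c_1 = sum of the principal 2×2 minors, det = det(Sigma):
  tr = 4 + 3 + 4 = 11,
  c_1 = (4·3 - (-1)²) + (4·4 - (2)²) + (3·4 - (-1)²) = 11 + 12 + 11 = 34,
  det = 4·(3·4 - (-1)²) - (-1)·((-1)·4 - (-1)·(2)) + (2)·((-1)·(-1) - 3·(2)) = 4·(11) - (-1)·(-2) + (2)·(-5) = 32.
  So p(λ) = λ³ - 11λ² + 34λ - 32.
Step 2 — look for an integer root (rational root theorem: any rational root is an integer divisor of 32). Testing λ = 2:
  p(2) = 8 - 44 + 68 - 32 = 0  ✓
  Dividing out (λ - 2): p(λ) = (λ - 2)(λ² - 9λ + 16).
Step 3 — remaining eigenvalues from the quadratic λ² - 9λ + 16 = 0:
  Δ = 9² - 4·16 = 81 - 64 = 17,  λ = (9 ± √17)/2 = (9 ± 4.1231)/2 ≈ 6.5616 or 2.4384.
  Sorted: λ_1 = 6.5616,  λ_2 = 2.4384,  λ_3 = 2  (check: sum = 11 = tr ✓).

Step 4 — unit eigenvector for λ_1 ≈ 6.5616: v spans the null space of (Sigma - λ_1 I), whose rows are
  r_1 = (-2.5616, -1, 2),  r_2 = (-1, -3.5616, -1),  r_3 = (2, -1, -2.5616).
  v is orthogonal to every row, so take v ∝ r_1 × r_2 = ((-1)·(-1) - (2)·(-3.5616), (2)·(-1) - (-2.5616)·(-1), (-2.5616)·(-3.5616) - (-1)·(-1)) ≈ (8.1231, -4.5616, 8.1231).
  Let u = (8.1231, -4.5616, 8.1231).
  ||u|| = √((8.1231)² + (-4.5616)² + (8.1231)²) = √(152.7775) ≈ 12.3603,  v_1 = u/||u|| ≈ (0.6572, -0.369, 0.6572) (||v_1|| = 1).

λ_1 = 6.5616,  λ_2 = 2.4384,  λ_3 = 2;  v_1 ≈ (0.6572, -0.369, 0.6572)


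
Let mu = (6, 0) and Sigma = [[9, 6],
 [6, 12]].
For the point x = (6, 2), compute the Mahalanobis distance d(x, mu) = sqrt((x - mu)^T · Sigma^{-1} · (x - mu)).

Step 1 — centre the observation: (x - mu) = (0, 2).

Step 2 — invert Sigma. det(Sigma) = 9·12 - (6)² = 72.
  Sigma^{-1} = (1/det) · [[d, -b], [-b, a]] = [[0.1667, -0.0833],
 [-0.0833, 0.125]].

Step 3 — form the quadratic (x - mu)^T · Sigma^{-1} · (x - mu):
  Sigma^{-1} · (x - mu) = (-0.1667, 0.25).
  (x - mu)^T · [Sigma^{-1} · (x - mu)] = (0)·(-0.1667) + (2)·(0.25) = 0.5.

Step 4 — take square root: d = √(0.5) ≈ 0.7071.

d(x, mu) = √(0.5) ≈ 0.7071


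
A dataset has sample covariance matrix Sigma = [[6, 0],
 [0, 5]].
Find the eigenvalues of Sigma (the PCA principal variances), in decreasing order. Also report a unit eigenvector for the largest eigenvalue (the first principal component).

Step 1 — characteristic polynomial of 2×2 Sigma:
  det(Sigma - λI) = λ² - trace · λ + det = 0.
  trace = 6 + 5 = 11, det = 6·5 - (0)² = 30.
Step 2 — discriminant:
  Δ = trace² - 4·det = 121 - 120 = 1.
Step 3 — eigenvalues:
  λ = (trace ± √Δ)/2 = (11 ± 1)/2,
  λ_1 = 6,  λ_2 = 5.

Step 4 — unit eigenvector for λ_1: Sigma is diagonal, so its eigenvectors are the coordinate axes. λ_1 = 6 is the diagonal entry on the first coordinate axis, hence
  v_1 = (1, 0) (||v_1|| = 1).

λ_1 = 6,  λ_2 = 5;  v_1 ≈ (1, 0)


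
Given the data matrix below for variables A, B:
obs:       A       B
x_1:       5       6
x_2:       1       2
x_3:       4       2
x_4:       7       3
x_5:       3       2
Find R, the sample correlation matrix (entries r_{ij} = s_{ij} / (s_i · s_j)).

Step 1 — column means:
  mean(A) = (5 + 1 + 4 + 7 + 3) / 5 = 20/5 = 4
  mean(B) = (6 + 2 + 2 + 3 + 2) / 5 = 15/5 = 3

Step 2 — sample variances and covariances s[i,j] = (1/(n-1)) · Σ_k (x_{k,i} - mean_i) · (x_{k,j} - mean_j), with n-1 = 4:
  s[A,A] = ((1)·(1) + (-3)·(-3) + (0)·(0) + (3)·(3) + (-1)·(-1)) / 4 = 20/4 = 5
  s[A,B] = ((1)·(3) + (-3)·(-1) + (0)·(-1) + (3)·(0) + (-1)·(-1)) / 4 = 7/4 = 1.75
  s[B,B] = ((3)·(3) + (-1)·(-1) + (-1)·(-1) + (0)·(0) + (-1)·(-1)) / 4 = 12/4 = 3
  Sample standard deviations s_i = √(s[i,i]):
  s(A) = √(5) = 2.2361
  s(B) = √(3) = 1.7321

Step 3 — r_{ij} = s_{ij} / (s_i · s_j):
  r[A,A] = 1 (diagonal).
  r[A,B] = 1.75 / (2.2361 · 1.7321) = 1.75 / 3.873 = 0.4518
  r[B,B] = 1 (diagonal).

R is symmetric with unit diagonal. Assembling:

R = [[1, 0.4518],
 [0.4518, 1]]


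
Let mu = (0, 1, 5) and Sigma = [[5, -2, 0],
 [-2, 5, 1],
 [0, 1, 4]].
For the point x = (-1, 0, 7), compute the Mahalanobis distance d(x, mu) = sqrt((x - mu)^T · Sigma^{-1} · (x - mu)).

Step 1 — centre the observation: (x - mu) = (-1, -1, 2).

Step 2 — invert Sigma (cofactor / det for 3×3, or solve directly):
  Sigma^{-1} = [[0.2405, 0.1013, -0.0253],
 [0.1013, 0.2532, -0.0633],
 [-0.0253, -0.0633, 0.2658]].

Step 3 — form the quadratic (x - mu)^T · Sigma^{-1} · (x - mu):
  Sigma^{-1} · (x - mu) = (-0.3924, -0.481, 0.6203).
  (x - mu)^T · [Sigma^{-1} · (x - mu)] = (-1)·(-0.3924) + (-1)·(-0.481) + (2)·(0.6203) = 2.1139.

Step 4 — take square root: d = √(2.1139) ≈ 1.4539.

d(x, mu) = √(2.1139) ≈ 1.4539


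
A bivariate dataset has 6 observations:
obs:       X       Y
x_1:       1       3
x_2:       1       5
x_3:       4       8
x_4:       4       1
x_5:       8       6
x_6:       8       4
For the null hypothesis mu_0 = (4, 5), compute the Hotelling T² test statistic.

Step 1 — sample mean vector:
  mean(X) = (1 + 1 + 4 + 4 + 8 + 8) / 6 = 26/6 = 4.3333
  mean(Y) = (3 + 5 + 8 + 1 + 6 + 4) / 6 = 27/6 = 4.5
  x̄ = (4.3333, 4.5),  deviation x̄ - mu_0 = (4.3333, 4.5) - (4, 5) = (0.3333, -0.5).

Step 2 — sample covariance matrix, S[i,j] = (1/(n-1)) · Σ_k (x_{k,i} - mean_i) · (x_{k,j} - mean_j), divisor n-1 = 5:
  S[X,X] = ((-3.3333)·(-3.3333) + (-3.3333)·(-3.3333) + (-0.3333)·(-0.3333) + (-0.3333)·(-0.3333) + (3.6667)·(3.6667) + (3.6667)·(3.6667)) / 5 = 49.3333/5 = 9.8667
  S[X,Y] = ((-3.3333)·(-1.5) + (-3.3333)·(0.5) + (-0.3333)·(3.5) + (-0.3333)·(-3.5) + (3.6667)·(1.5) + (3.6667)·(-0.5)) / 5 = 7/5 = 1.4
  S[Y,Y] = ((-1.5)·(-1.5) + (0.5)·(0.5) + (3.5)·(3.5) + (-3.5)·(-3.5) + (1.5)·(1.5) + (-0.5)·(-0.5)) / 5 = 29.5/5 = 5.9
  S = [[9.8667, 1.4],
 [1.4, 5.9]].

Step 3 — invert S. det(S) = 9.8667·5.9 - (1.4)² = 56.2533.
  S^{-1} = (1/det) · [[d, -b], [-b, a]] = [[0.1049, -0.0249],
 [-0.0249, 0.1754]].

Step 4 — quadratic form (x̄ - mu_0)^T · S^{-1} · (x̄ - mu_0):
  S^{-1} · (x̄ - mu_0) = (0.0474, -0.096),
  (x̄ - mu_0)^T · [...] = (0.3333)·(0.0474) + (-0.5)·(-0.096) = 0.0638.

Step 5 — scale by n: T² = 6 · 0.0638 = 0.3828.

T² ≈ 0.3828


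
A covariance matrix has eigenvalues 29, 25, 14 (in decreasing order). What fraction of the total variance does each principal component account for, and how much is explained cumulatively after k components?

Step 1 — total variance = trace(Sigma) = Σ λ_i = 29 + 25 + 14 = 68.

Step 2 — fraction explained by component i = λ_i / Σ λ:
  PC1: 29/68 = 0.4265
  PC2: 25/68 = 0.3676
  PC3: 14/68 = 0.2059

Step 3 — cumulative fraction after k components = (λ_1 + ... + λ_k) / Σ λ:
  k = 1: 29/68 = 0.4265
  k = 2: (29 + 25)/68 = 54/68 = 0.7941
  k = 3: (29 + 25 + 14)/68 = 68/68 = 1

Summary (fraction, with percent):

explained: PC1 0.4265 (42.65%), PC2 0.3676 (36.76%), PC3 0.2059 (20.59%);  cumulative: 0.4265, 0.7941, 1


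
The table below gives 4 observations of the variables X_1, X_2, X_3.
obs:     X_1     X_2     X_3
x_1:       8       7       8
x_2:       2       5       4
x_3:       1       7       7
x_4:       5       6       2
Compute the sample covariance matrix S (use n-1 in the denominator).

Step 1 — column means:
  mean(X_1) = (8 + 2 + 1 + 5) / 4 = 16/4 = 4
  mean(X_2) = (7 + 5 + 7 + 6) / 4 = 25/4 = 6.25
  mean(X_3) = (8 + 4 + 7 + 2) / 4 = 21/4 = 5.25

Step 2 — sample covariance S[i,j] = (1/(n-1)) · Σ_k (x_{k,i} - mean_i) · (x_{k,j} - mean_j), with n-1 = 3.
  S[X_1,X_1] = ((4)·(4) + (-2)·(-2) + (-3)·(-3) + (1)·(1)) / 3 = 30/3 = 10
  S[X_1,X_2] = ((4)·(0.75) + (-2)·(-1.25) + (-3)·(0.75) + (1)·(-0.25)) / 3 = 3/3 = 1
  S[X_1,X_3] = ((4)·(2.75) + (-2)·(-1.25) + (-3)·(1.75) + (1)·(-3.25)) / 3 = 5/3 = 1.6667
  S[X_2,X_2] = ((0.75)·(0.75) + (-1.25)·(-1.25) + (0.75)·(0.75) + (-0.25)·(-0.25)) / 3 = 2.75/3 = 0.9167
  S[X_2,X_3] = ((0.75)·(2.75) + (-1.25)·(-1.25) + (0.75)·(1.75) + (-0.25)·(-3.25)) / 3 = 5.75/3 = 1.9167
  S[X_3,X_3] = ((2.75)·(2.75) + (-1.25)·(-1.25) + (1.75)·(1.75) + (-3.25)·(-3.25)) / 3 = 22.75/3 = 7.5833

S is symmetric (S[j,i] = S[i,j]). Assembling:

S = [[10, 1, 1.6667],
 [1, 0.9167, 1.9167],
 [1.6667, 1.9167, 7.5833]]


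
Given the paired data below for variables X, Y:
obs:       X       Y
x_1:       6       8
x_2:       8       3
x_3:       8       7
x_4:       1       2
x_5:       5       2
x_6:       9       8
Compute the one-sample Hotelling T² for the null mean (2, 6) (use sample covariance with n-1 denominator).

Step 1 — sample mean vector:
  mean(X) = (6 + 8 + 8 + 1 + 5 + 9) / 6 = 37/6 = 6.1667
  mean(Y) = (8 + 3 + 7 + 2 + 2 + 8) / 6 = 30/6 = 5
  x̄ = (6.1667, 5),  deviation x̄ - mu_0 = (6.1667, 5) - (2, 6) = (4.1667, -1).

Step 2 — sample covariance matrix, S[i,j] = (1/(n-1)) · Σ_k (x_{k,i} - mean_i) · (x_{k,j} - mean_j), divisor n-1 = 5:
  S[X,X] = ((-0.1667)·(-0.1667) + (1.8333)·(1.8333) + (1.8333)·(1.8333) + (-5.1667)·(-5.1667) + (-1.1667)·(-1.1667) + (2.8333)·(2.8333)) / 5 = 42.8333/5 = 8.5667
  S[X,Y] = ((-0.1667)·(3) + (1.8333)·(-2) + (1.8333)·(2) + (-5.1667)·(-3) + (-1.1667)·(-3) + (2.8333)·(3)) / 5 = 27/5 = 5.4
  S[Y,Y] = ((3)·(3) + (-2)·(-2) + (2)·(2) + (-3)·(-3) + (-3)·(-3) + (3)·(3)) / 5 = 44/5 = 8.8
  S = [[8.5667, 5.4],
 [5.4, 8.8]].

Step 3 — invert S. det(S) = 8.5667·8.8 - (5.4)² = 46.2267.
  S^{-1} = (1/det) · [[d, -b], [-b, a]] = [[0.1904, -0.1168],
 [-0.1168, 0.1853]].

Step 4 — quadratic form (x̄ - mu_0)^T · S^{-1} · (x̄ - mu_0):
  S^{-1} · (x̄ - mu_0) = (0.91, -0.6721),
  (x̄ - mu_0)^T · [...] = (4.1667)·(0.91) + (-1)·(-0.6721) = 4.4638.

Step 5 — scale by n: T² = 6 · 4.4638 = 26.7825.

T² ≈ 26.7825


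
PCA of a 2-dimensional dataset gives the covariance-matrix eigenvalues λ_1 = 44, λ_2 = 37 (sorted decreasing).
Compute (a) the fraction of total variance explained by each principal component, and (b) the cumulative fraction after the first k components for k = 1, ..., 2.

Step 1 — total variance = trace(Sigma) = Σ λ_i = 44 + 37 = 81.

Step 2 — fraction explained by component i = λ_i / Σ λ:
  PC1: 44/81 = 0.5432
  PC2: 37/81 = 0.4568

Step 3 — cumulative fraction after k components = (λ_1 + ... + λ_k) / Σ λ:
  k = 1: 44/81 = 0.5432
  k = 2: (44 + 37)/81 = 81/81 = 1

Summary (fraction, with percent):

explained: PC1 0.5432 (54.32%), PC2 0.4568 (45.68%);  cumulative: 0.5432, 1


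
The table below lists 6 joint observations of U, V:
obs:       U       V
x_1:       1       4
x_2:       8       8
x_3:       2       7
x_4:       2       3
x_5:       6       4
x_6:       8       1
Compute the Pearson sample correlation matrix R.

Step 1 — column means:
  mean(U) = (1 + 8 + 2 + 2 + 6 + 8) / 6 = 27/6 = 4.5
  mean(V) = (4 + 8 + 7 + 3 + 4 + 1) / 6 = 27/6 = 4.5

Step 2 — sample variances and covariances s[i,j] = (1/(n-1)) · Σ_k (x_{k,i} - mean_i) · (x_{k,j} - mean_j), with n-1 = 5:
  s[U,U] = ((-3.5)·(-3.5) + (3.5)·(3.5) + (-2.5)·(-2.5) + (-2.5)·(-2.5) + (1.5)·(1.5) + (3.5)·(3.5)) / 5 = 51.5/5 = 10.3
  s[U,V] = ((-3.5)·(-0.5) + (3.5)·(3.5) + (-2.5)·(2.5) + (-2.5)·(-1.5) + (1.5)·(-0.5) + (3.5)·(-3.5)) / 5 = -1.5/5 = -0.3
  s[V,V] = ((-0.5)·(-0.5) + (3.5)·(3.5) + (2.5)·(2.5) + (-1.5)·(-1.5) + (-0.5)·(-0.5) + (-3.5)·(-3.5)) / 5 = 33.5/5 = 6.7
  Sample standard deviations s_i = √(s[i,i]):
  s(U) = √(10.3) = 3.2094
  s(V) = √(6.7) = 2.5884

Step 3 — r_{ij} = s_{ij} / (s_i · s_j):
  r[U,U] = 1 (diagonal).
  r[U,V] = -0.3 / (3.2094 · 2.5884) = -0.3 / 8.3072 = -0.0361
  r[V,V] = 1 (diagonal).

R is symmetric with unit diagonal. Assembling:

R = [[1, -0.0361],
 [-0.0361, 1]]


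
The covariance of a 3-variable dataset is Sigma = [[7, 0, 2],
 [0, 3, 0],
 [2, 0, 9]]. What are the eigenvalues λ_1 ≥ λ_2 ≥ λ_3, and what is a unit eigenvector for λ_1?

Step 1 — characteristic polynomial p(λ) = det(λI - Sigma) = λ³ - tr·λ² + c_1·λ - det, where tr = trace, c_1 = sum of the principal 2×2 minors, det = det(Sigma):
  tr = 7 + 3 + 9 = 19,
  c_1 = (7·3 - (0)²) + (7·9 - (2)²) + (3·9 - (0)²) = 21 + 59 + 27 = 107,
  det = 7·(3·9 - (0)²) - (0)·((0)·9 - (0)·(2)) + (2)·((0)·(0) - 3·(2)) = 7·(27) - (0)·(0) + (2)·(-6) = 177.
  So p(λ) = λ³ - 19λ² + 107λ - 177.
Step 2 — look for an integer root (rational root theorem: any rational root is an integer divisor of 177). Testing λ = 3:
  p(3) = 27 - 171 + 321 - 177 = 0  ✓
  Dividing out (λ - 3): p(λ) = (λ - 3)(λ² - 16λ + 59).
Step 3 — remaining eigenvalues from the quadratic λ² - 16λ + 59 = 0:
  Δ = 16² - 4·59 = 256 - 236 = 20,  λ = (16 ± √20)/2 = (16 ± 4.4721)/2 ≈ 10.2361 or 5.7639.
  Sorted: λ_1 = 10.2361,  λ_2 = 5.7639,  λ_3 = 3  (check: sum = 19 = tr ✓).

Step 4 — unit eigenvector for λ_1 ≈ 10.2361: v spans the null space of (Sigma - λ_1 I), whose rows are
  r_1 = (-3.2361, 0, 2),  r_2 = (0, -7.2361, 0),  r_3 = (2, 0, -1.2361).
  v is orthogonal to every row, so take v ∝ r_1 × r_2 = ((0)·(0) - (2)·(-7.2361), (2)·(0) - (-3.2361)·(0), (-3.2361)·(-7.2361) - (0)·(0)) ≈ (14.4721, 0, 23.4164).
  Let u = (14.4721, 0, 23.4164).
  ||u|| = √((14.4721)² + (0)² + (23.4164)²) = √(757.7709) ≈ 27.5276,  v_1 = u/||u|| ≈ (0.5257, 0, 0.8507) (||v_1|| = 1).

λ_1 = 10.2361,  λ_2 = 5.7639,  λ_3 = 3;  v_1 ≈ (0.5257, 0, 0.8507)


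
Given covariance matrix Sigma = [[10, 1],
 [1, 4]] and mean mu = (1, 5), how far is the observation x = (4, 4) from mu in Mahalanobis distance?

Step 1 — centre the observation: (x - mu) = (3, -1).

Step 2 — invert Sigma. det(Sigma) = 10·4 - (1)² = 39.
  Sigma^{-1} = (1/det) · [[d, -b], [-b, a]] = [[0.1026, -0.0256],
 [-0.0256, 0.2564]].

Step 3 — form the quadratic (x - mu)^T · Sigma^{-1} · (x - mu):
  Sigma^{-1} · (x - mu) = (0.3333, -0.3333).
  (x - mu)^T · [Sigma^{-1} · (x - mu)] = (3)·(0.3333) + (-1)·(-0.3333) = 1.3333.

Step 4 — take square root: d = √(1.3333) ≈ 1.1547.

d(x, mu) = √(1.3333) ≈ 1.1547


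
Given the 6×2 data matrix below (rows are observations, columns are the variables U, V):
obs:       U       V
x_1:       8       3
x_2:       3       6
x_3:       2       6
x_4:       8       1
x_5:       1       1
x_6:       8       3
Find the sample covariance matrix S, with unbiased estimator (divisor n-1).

Step 1 — column means:
  mean(U) = (8 + 3 + 2 + 8 + 1 + 8) / 6 = 30/6 = 5
  mean(V) = (3 + 6 + 6 + 1 + 1 + 3) / 6 = 20/6 = 3.3333

Step 2 — sample covariance S[i,j] = (1/(n-1)) · Σ_k (x_{k,i} - mean_i) · (x_{k,j} - mean_j), with n-1 = 5.
  S[U,U] = ((3)·(3) + (-2)·(-2) + (-3)·(-3) + (3)·(3) + (-4)·(-4) + (3)·(3)) / 5 = 56/5 = 11.2
  S[U,V] = ((3)·(-0.3333) + (-2)·(2.6667) + (-3)·(2.6667) + (3)·(-2.3333) + (-4)·(-2.3333) + (3)·(-0.3333)) / 5 = -13/5 = -2.6
  S[V,V] = ((-0.3333)·(-0.3333) + (2.6667)·(2.6667) + (2.6667)·(2.6667) + (-2.3333)·(-2.3333) + (-2.3333)·(-2.3333) + (-0.3333)·(-0.3333)) / 5 = 25.3333/5 = 5.0667

S is symmetric (S[j,i] = S[i,j]). Assembling:

S = [[11.2, -2.6],
 [-2.6, 5.0667]]


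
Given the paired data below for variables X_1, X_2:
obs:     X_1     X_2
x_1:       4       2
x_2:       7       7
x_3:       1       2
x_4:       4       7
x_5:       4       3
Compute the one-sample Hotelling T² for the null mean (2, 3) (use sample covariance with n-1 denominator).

Step 1 — sample mean vector:
  mean(X_1) = (4 + 7 + 1 + 4 + 4) / 5 = 20/5 = 4
  mean(X_2) = (2 + 7 + 2 + 7 + 3) / 5 = 21/5 = 4.2
  x̄ = (4, 4.2),  deviation x̄ - mu_0 = (4, 4.2) - (2, 3) = (2, 1.2).

Step 2 — sample covariance matrix, S[i,j] = (1/(n-1)) · Σ_k (x_{k,i} - mean_i) · (x_{k,j} - mean_j), divisor n-1 = 4:
  S[X_1,X_1] = ((0)·(0) + (3)·(3) + (-3)·(-3) + (0)·(0) + (0)·(0)) / 4 = 18/4 = 4.5
  S[X_1,X_2] = ((0)·(-2.2) + (3)·(2.8) + (-3)·(-2.2) + (0)·(2.8) + (0)·(-1.2)) / 4 = 15/4 = 3.75
  S[X_2,X_2] = ((-2.2)·(-2.2) + (2.8)·(2.8) + (-2.2)·(-2.2) + (2.8)·(2.8) + (-1.2)·(-1.2)) / 4 = 26.8/4 = 6.7
  S = [[4.5, 3.75],
 [3.75, 6.7]].

Step 3 — invert S. det(S) = 4.5·6.7 - (3.75)² = 16.0875.
  S^{-1} = (1/det) · [[d, -b], [-b, a]] = [[0.4165, -0.2331],
 [-0.2331, 0.2797]].

Step 4 — quadratic form (x̄ - mu_0)^T · S^{-1} · (x̄ - mu_0):
  S^{-1} · (x̄ - mu_0) = (0.5532, -0.1305),
  (x̄ - mu_0)^T · [...] = (2)·(0.5532) + (1.2)·(-0.1305) = 0.9498.

Step 5 — scale by n: T² = 5 · 0.9498 = 4.749.

T² ≈ 4.749


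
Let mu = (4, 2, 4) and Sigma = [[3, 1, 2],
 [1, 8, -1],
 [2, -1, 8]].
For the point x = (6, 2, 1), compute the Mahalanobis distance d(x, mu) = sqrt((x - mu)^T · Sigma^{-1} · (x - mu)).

Step 1 — centre the observation: (x - mu) = (2, 0, -3).

Step 2 — invert Sigma (cofactor / det for 3×3, or solve directly):
  Sigma^{-1} = [[0.4345, -0.069, -0.1172],
 [-0.069, 0.1379, 0.0345],
 [-0.1172, 0.0345, 0.1586]].

Step 3 — form the quadratic (x - mu)^T · Sigma^{-1} · (x - mu):
  Sigma^{-1} · (x - mu) = (1.2207, -0.2414, -0.7103).
  (x - mu)^T · [Sigma^{-1} · (x - mu)] = (2)·(1.2207) + (0)·(-0.2414) + (-3)·(-0.7103) = 4.5724.

Step 4 — take square root: d = √(4.5724) ≈ 2.1383.

d(x, mu) = √(4.5724) ≈ 2.1383


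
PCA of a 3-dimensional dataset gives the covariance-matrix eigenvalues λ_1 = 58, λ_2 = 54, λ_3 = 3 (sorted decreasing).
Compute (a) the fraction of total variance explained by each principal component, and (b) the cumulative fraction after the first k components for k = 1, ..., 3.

Step 1 — total variance = trace(Sigma) = Σ λ_i = 58 + 54 + 3 = 115.

Step 2 — fraction explained by component i = λ_i / Σ λ:
  PC1: 58/115 = 0.5043
  PC2: 54/115 = 0.4696
  PC3: 3/115 = 0.0261

Step 3 — cumulative fraction after k components = (λ_1 + ... + λ_k) / Σ λ:
  k = 1: 58/115 = 0.5043
  k = 2: (58 + 54)/115 = 112/115 = 0.9739
  k = 3: (58 + 54 + 3)/115 = 115/115 = 1

Summary (fraction, with percent):

explained: PC1 0.5043 (50.43%), PC2 0.4696 (46.96%), PC3 0.0261 (2.61%);  cumulative: 0.5043, 0.9739, 1


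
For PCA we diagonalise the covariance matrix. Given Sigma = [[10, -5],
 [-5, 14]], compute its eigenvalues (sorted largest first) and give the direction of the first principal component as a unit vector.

Step 1 — characteristic polynomial of 2×2 Sigma:
  det(Sigma - λI) = λ² - trace · λ + det = 0.
  trace = 10 + 14 = 24, det = 10·14 - (-5)² = 115.
Step 2 — discriminant:
  Δ = trace² - 4·det = 576 - 460 = 116.
Step 3 — eigenvalues:
  λ = (trace ± √Δ)/2 = (24 ± 10.7703)/2,
  λ_1 = 17.3852,  λ_2 = 6.6148.

Step 4 — unit eigenvector for λ_1: solve (Sigma - λ_1 I)v = 0. First row:
  (10 - 17.3852)·v_x + (-5)·v_y = 0, i.e. (-7.3852)·v_x + (-5)·v_y = 0,
  so v ∝ (b, λ_1 - a) = (-5, 7.3852); multiply by -1 so the first entry is positive: u = (5, -7.3852).
  ||u|| = √((5)² + (-7.3852)²) = √(79.5407) ≈ 8.9186,
  v_1 = u/||u|| ≈ (0.5606, -0.8281) (||v_1|| = 1).

λ_1 = 17.3852,  λ_2 = 6.6148;  v_1 ≈ (0.5606, -0.8281)


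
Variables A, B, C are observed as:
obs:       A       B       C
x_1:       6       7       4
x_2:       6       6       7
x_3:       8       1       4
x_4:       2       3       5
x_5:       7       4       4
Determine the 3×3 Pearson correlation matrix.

Step 1 — column means:
  mean(A) = (6 + 6 + 8 + 2 + 7) / 5 = 29/5 = 5.8
  mean(B) = (7 + 6 + 1 + 3 + 4) / 5 = 21/5 = 4.2
  mean(C) = (4 + 7 + 4 + 5 + 4) / 5 = 24/5 = 4.8

Step 2 — sample variances and covariances s[i,j] = (1/(n-1)) · Σ_k (x_{k,i} - mean_i) · (x_{k,j} - mean_j), with n-1 = 4:
  s[A,A] = ((0.2)·(0.2) + (0.2)·(0.2) + (2.2)·(2.2) + (-3.8)·(-3.8) + (1.2)·(1.2)) / 4 = 20.8/4 = 5.2
  s[A,B] = ((0.2)·(2.8) + (0.2)·(1.8) + (2.2)·(-3.2) + (-3.8)·(-1.2) + (1.2)·(-0.2)) / 4 = -1.8/4 = -0.45
  s[A,C] = ((0.2)·(-0.8) + (0.2)·(2.2) + (2.2)·(-0.8) + (-3.8)·(0.2) + (1.2)·(-0.8)) / 4 = -3.2/4 = -0.8
  s[B,B] = ((2.8)·(2.8) + (1.8)·(1.8) + (-3.2)·(-3.2) + (-1.2)·(-1.2) + (-0.2)·(-0.2)) / 4 = 22.8/4 = 5.7
  s[B,C] = ((2.8)·(-0.8) + (1.8)·(2.2) + (-3.2)·(-0.8) + (-1.2)·(0.2) + (-0.2)·(-0.8)) / 4 = 4.2/4 = 1.05
  s[C,C] = ((-0.8)·(-0.8) + (2.2)·(2.2) + (-0.8)·(-0.8) + (0.2)·(0.2) + (-0.8)·(-0.8)) / 4 = 6.8/4 = 1.7
  Sample standard deviations s_i = √(s[i,i]):
  s(A) = √(5.2) = 2.2804
  s(B) = √(5.7) = 2.3875
  s(C) = √(1.7) = 1.3038

Step 3 — r_{ij} = s_{ij} / (s_i · s_j):
  r[A,A] = 1 (diagonal).
  r[A,B] = -0.45 / (2.2804 · 2.3875) = -0.45 / 5.4443 = -0.0827
  r[A,C] = -0.8 / (2.2804 · 1.3038) = -0.8 / 2.9732 = -0.2691
  r[B,B] = 1 (diagonal).
  r[B,C] = 1.05 / (2.3875 · 1.3038) = 1.05 / 3.1129 = 0.3373
  r[C,C] = 1 (diagonal).

R is symmetric with unit diagonal. Assembling:

R = [[1, -0.0827, -0.2691],
 [-0.0827, 1, 0.3373],
 [-0.2691, 0.3373, 1]]


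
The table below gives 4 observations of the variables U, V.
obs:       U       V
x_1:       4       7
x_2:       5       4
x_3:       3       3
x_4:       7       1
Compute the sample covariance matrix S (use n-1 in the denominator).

Step 1 — column means:
  mean(U) = (4 + 5 + 3 + 7) / 4 = 19/4 = 4.75
  mean(V) = (7 + 4 + 3 + 1) / 4 = 15/4 = 3.75

Step 2 — sample covariance S[i,j] = (1/(n-1)) · Σ_k (x_{k,i} - mean_i) · (x_{k,j} - mean_j), with n-1 = 3.
  S[U,U] = ((-0.75)·(-0.75) + (0.25)·(0.25) + (-1.75)·(-1.75) + (2.25)·(2.25)) / 3 = 8.75/3 = 2.9167
  S[U,V] = ((-0.75)·(3.25) + (0.25)·(0.25) + (-1.75)·(-0.75) + (2.25)·(-2.75)) / 3 = -7.25/3 = -2.4167
  S[V,V] = ((3.25)·(3.25) + (0.25)·(0.25) + (-0.75)·(-0.75) + (-2.75)·(-2.75)) / 3 = 18.75/3 = 6.25

S is symmetric (S[j,i] = S[i,j]). Assembling:

S = [[2.9167, -2.4167],
 [-2.4167, 6.25]]


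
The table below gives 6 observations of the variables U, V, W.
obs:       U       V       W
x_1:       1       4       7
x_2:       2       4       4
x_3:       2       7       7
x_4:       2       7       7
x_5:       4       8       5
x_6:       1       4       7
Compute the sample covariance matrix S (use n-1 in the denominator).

Step 1 — column means:
  mean(U) = (1 + 2 + 2 + 2 + 4 + 1) / 6 = 12/6 = 2
  mean(V) = (4 + 4 + 7 + 7 + 8 + 4) / 6 = 34/6 = 5.6667
  mean(W) = (7 + 4 + 7 + 7 + 5 + 7) / 6 = 37/6 = 6.1667

Step 2 — sample covariance S[i,j] = (1/(n-1)) · Σ_k (x_{k,i} - mean_i) · (x_{k,j} - mean_j), with n-1 = 5.
  S[U,U] = ((-1)·(-1) + (0)·(0) + (0)·(0) + (0)·(0) + (2)·(2) + (-1)·(-1)) / 5 = 6/5 = 1.2
  S[U,V] = ((-1)·(-1.6667) + (0)·(-1.6667) + (0)·(1.3333) + (0)·(1.3333) + (2)·(2.3333) + (-1)·(-1.6667)) / 5 = 8/5 = 1.6
  S[U,W] = ((-1)·(0.8333) + (0)·(-2.1667) + (0)·(0.8333) + (0)·(0.8333) + (2)·(-1.1667) + (-1)·(0.8333)) / 5 = -4/5 = -0.8
  S[V,V] = ((-1.6667)·(-1.6667) + (-1.6667)·(-1.6667) + (1.3333)·(1.3333) + (1.3333)·(1.3333) + (2.3333)·(2.3333) + (-1.6667)·(-1.6667)) / 5 = 17.3333/5 = 3.4667
  S[V,W] = ((-1.6667)·(0.8333) + (-1.6667)·(-2.1667) + (1.3333)·(0.8333) + (1.3333)·(0.8333) + (2.3333)·(-1.1667) + (-1.6667)·(0.8333)) / 5 = 0.3333/5 = 0.0667
  S[W,W] = ((0.8333)·(0.8333) + (-2.1667)·(-2.1667) + (0.8333)·(0.8333) + (0.8333)·(0.8333) + (-1.1667)·(-1.1667) + (0.8333)·(0.8333)) / 5 = 8.8333/5 = 1.7667

S is symmetric (S[j,i] = S[i,j]). Assembling:

S = [[1.2, 1.6, -0.8],
 [1.6, 3.4667, 0.0667],
 [-0.8, 0.0667, 1.7667]]


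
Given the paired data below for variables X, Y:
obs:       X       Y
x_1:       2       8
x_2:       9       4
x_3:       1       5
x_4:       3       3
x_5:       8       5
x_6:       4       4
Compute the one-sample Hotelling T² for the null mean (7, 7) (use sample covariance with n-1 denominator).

Step 1 — sample mean vector:
  mean(X) = (2 + 9 + 1 + 3 + 8 + 4) / 6 = 27/6 = 4.5
  mean(Y) = (8 + 4 + 5 + 3 + 5 + 4) / 6 = 29/6 = 4.8333
  x̄ = (4.5, 4.8333),  deviation x̄ - mu_0 = (4.5, 4.8333) - (7, 7) = (-2.5, -2.1667).

Step 2 — sample covariance matrix, S[i,j] = (1/(n-1)) · Σ_k (x_{k,i} - mean_i) · (x_{k,j} - mean_j), divisor n-1 = 5:
  S[X,X] = ((-2.5)·(-2.5) + (4.5)·(4.5) + (-3.5)·(-3.5) + (-1.5)·(-1.5) + (3.5)·(3.5) + (-0.5)·(-0.5)) / 5 = 53.5/5 = 10.7
  S[X,Y] = ((-2.5)·(3.1667) + (4.5)·(-0.8333) + (-3.5)·(0.1667) + (-1.5)·(-1.8333) + (3.5)·(0.1667) + (-0.5)·(-0.8333)) / 5 = -8.5/5 = -1.7
  S[Y,Y] = ((3.1667)·(3.1667) + (-0.8333)·(-0.8333) + (0.1667)·(0.1667) + (-1.8333)·(-1.8333) + (0.1667)·(0.1667) + (-0.8333)·(-0.8333)) / 5 = 14.8333/5 = 2.9667
  S = [[10.7, -1.7],
 [-1.7, 2.9667]].

Step 3 — invert S. det(S) = 10.7·2.9667 - (-1.7)² = 28.8533.
  S^{-1} = (1/det) · [[d, -b], [-b, a]] = [[0.1028, 0.0589],
 [0.0589, 0.3708]].

Step 4 — quadratic form (x̄ - mu_0)^T · S^{-1} · (x̄ - mu_0):
  S^{-1} · (x̄ - mu_0) = (-0.3847, -0.9508),
  (x̄ - mu_0)^T · [...] = (-2.5)·(-0.3847) + (-2.1667)·(-0.9508) = 3.0218.

Step 5 — scale by n: T² = 6 · 3.0218 = 18.1308.

T² ≈ 18.1308


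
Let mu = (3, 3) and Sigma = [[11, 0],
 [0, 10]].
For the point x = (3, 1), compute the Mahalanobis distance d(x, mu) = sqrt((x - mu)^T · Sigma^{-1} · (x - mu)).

Step 1 — centre the observation: (x - mu) = (0, -2).

Step 2 — invert Sigma. det(Sigma) = 11·10 - (0)² = 110.
  Sigma^{-1} = (1/det) · [[d, -b], [-b, a]] = [[0.0909, 0],
 [0, 0.1]].

Step 3 — form the quadratic (x - mu)^T · Sigma^{-1} · (x - mu):
  Sigma^{-1} · (x - mu) = (0, -0.2).
  (x - mu)^T · [Sigma^{-1} · (x - mu)] = (0)·(0) + (-2)·(-0.2) = 0.4.

Step 4 — take square root: d = √(0.4) ≈ 0.6325.

d(x, mu) = √(0.4) ≈ 0.6325


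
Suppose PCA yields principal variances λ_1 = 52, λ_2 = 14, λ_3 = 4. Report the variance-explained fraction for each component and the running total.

Step 1 — total variance = trace(Sigma) = Σ λ_i = 52 + 14 + 4 = 70.

Step 2 — fraction explained by component i = λ_i / Σ λ:
  PC1: 52/70 = 0.7429
  PC2: 14/70 = 0.2
  PC3: 4/70 = 0.0571

Step 3 — cumulative fraction after k components = (λ_1 + ... + λ_k) / Σ λ:
  k = 1: 52/70 = 0.7429
  k = 2: (52 + 14)/70 = 66/70 = 0.9429
  k = 3: (52 + 14 + 4)/70 = 70/70 = 1

Summary (fraction, with percent):

explained: PC1 0.7429 (74.29%), PC2 0.2 (20%), PC3 0.0571 (5.71%);  cumulative: 0.7429, 0.9429, 1


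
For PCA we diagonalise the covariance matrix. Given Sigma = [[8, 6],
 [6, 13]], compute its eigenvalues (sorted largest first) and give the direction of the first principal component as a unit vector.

Step 1 — characteristic polynomial of 2×2 Sigma:
  det(Sigma - λI) = λ² - trace · λ + det = 0.
  trace = 8 + 13 = 21, det = 8·13 - (6)² = 68.
Step 2 — discriminant:
  Δ = trace² - 4·det = 441 - 272 = 169.
Step 3 — eigenvalues:
  λ = (trace ± √Δ)/2 = (21 ± 13)/2,
  λ_1 = 17,  λ_2 = 4.

Step 4 — unit eigenvector for λ_1: solve (Sigma - λ_1 I)v = 0. First row:
  (8 - 17)·v_x + (6)·v_y = 0, i.e. (-9)·v_x + (6)·v_y = 0,
  so v ∝ (b, λ_1 - a) = (6, 9) = u.
  ||u|| = √((6)² + (9)²) = √(117) ≈ 10.8167,
  v_1 = u/||u|| ≈ (0.5547, 0.8321) (||v_1|| = 1).

λ_1 = 17,  λ_2 = 4;  v_1 ≈ (0.5547, 0.8321)
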